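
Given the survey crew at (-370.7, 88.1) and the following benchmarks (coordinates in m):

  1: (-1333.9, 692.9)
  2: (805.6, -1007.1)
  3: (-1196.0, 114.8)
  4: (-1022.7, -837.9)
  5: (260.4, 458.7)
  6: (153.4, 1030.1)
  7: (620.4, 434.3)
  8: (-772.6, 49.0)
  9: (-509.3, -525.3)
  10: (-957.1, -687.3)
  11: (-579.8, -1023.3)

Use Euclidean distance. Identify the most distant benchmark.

2

Distances from (-370.7, 88.1):
1: 1137.3 m
2: 1607.2 m
3: 825.7 m
4: 1132.5 m
5: 731.9 m
6: 1078.0 m
7: 1049.8 m
8: 403.8 m
9: 628.9 m
10: 972.2 m
11: 1130.9 m
Maximum: 2 at 1607.2 m.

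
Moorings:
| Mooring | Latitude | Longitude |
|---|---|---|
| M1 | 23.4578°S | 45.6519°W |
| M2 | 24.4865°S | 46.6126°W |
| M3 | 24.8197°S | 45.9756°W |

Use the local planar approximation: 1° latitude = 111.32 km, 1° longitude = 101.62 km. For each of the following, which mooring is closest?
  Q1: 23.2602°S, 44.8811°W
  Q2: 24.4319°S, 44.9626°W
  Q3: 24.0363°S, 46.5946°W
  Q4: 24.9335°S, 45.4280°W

Q1 at 23.2602°S, 44.8811°W:
  M1: √((-0.1976·111.32)² + (-0.7708·101.62)²) = √(483.860618 + 6135.384617) = 81.3587 km
  M2: √((-1.2263·111.32)² + (-1.7315·101.62)²) = √(18635.448605 + 30960.172582) = 222.7007 km
  M3: √((-1.5595·111.32)² + (-1.0945·101.62)²) = √(30138.189101 + 12370.575749) = 206.1765 km
  → nearest: M1 (81.3587 km)
Q2 at 24.4319°S, 44.9626°W:
  M1: √((0.9741·111.32)² + (-0.6893·101.62)²) = √(11758.542197 + 4906.535418) = 129.0933 km
  M2: √((-0.0546·111.32)² + (-1.6500·101.62)²) = √(36.942959 + 28114.234929) = 167.7831 km
  M3: √((-0.3878·111.32)² + (-1.0130·101.62)²) = √(1863.639921 + 10596.861834) = 111.6266 km
  → nearest: M3 (111.6266 km)
Q3 at 24.0363°S, 46.5946°W:
  M1: √((0.5785·111.32)² + (0.9427·101.62)²) = √(4147.182258 + 9177.098546) = 115.4308 km
  M2: √((-0.4502·111.32)² + (-0.0180·101.62)²) = √(2511.639917 + 3.345826) = 50.1496 km
  M3: √((-0.7834·111.32)² + (0.6190·101.62)²) = √(7605.250613 + 3956.759732) = 107.5268 km
  → nearest: M2 (50.1496 km)
Q4 at 24.9335°S, 45.4280°W:
  M1: √((1.4757·111.32)² + (-0.2239·101.62)²) = √(26986.250655 + 517.686176) = 165.8431 km
  M2: √((0.4470·111.32)² + (-1.1846·101.62)²) = √(2476.061581 + 14491.116160) = 130.2581 km
  M3: √((0.1138·111.32)² + (-0.5476·101.62)²) = √(160.483697 + 3096.601074) = 57.0709 km
  → nearest: M3 (57.0709 km)

Q1→M1; Q2→M3; Q3→M2; Q4→M3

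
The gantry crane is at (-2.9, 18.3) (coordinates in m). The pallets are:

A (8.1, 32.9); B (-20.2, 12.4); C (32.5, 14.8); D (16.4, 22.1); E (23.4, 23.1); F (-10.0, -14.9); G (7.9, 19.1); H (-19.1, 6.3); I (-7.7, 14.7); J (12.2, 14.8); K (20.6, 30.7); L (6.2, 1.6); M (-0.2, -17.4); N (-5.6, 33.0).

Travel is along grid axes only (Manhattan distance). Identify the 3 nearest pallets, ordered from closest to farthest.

I, G, N

Distances from (-2.9, 18.3):
A: |11.0| + |14.6| = 11.0 + 14.6 = 25.6 m
B: |-17.3| + |-5.9| = 17.3 + 5.9 = 23.2 m
C: |35.4| + |-3.5| = 35.4 + 3.5 = 38.9 m
D: |19.3| + |3.8| = 19.3 + 3.8 = 23.1 m
E: |26.3| + |4.8| = 26.3 + 4.8 = 31.1 m
F: |-7.1| + |-33.2| = 7.1 + 33.2 = 40.3 m
G: |10.8| + |0.8| = 10.8 + 0.8 = 11.6 m
H: |-16.2| + |-12.0| = 16.2 + 12.0 = 28.2 m
I: |-4.8| + |-3.6| = 4.8 + 3.6 = 8.4 m
J: |15.1| + |-3.5| = 15.1 + 3.5 = 18.6 m
K: |23.5| + |12.4| = 23.5 + 12.4 = 35.9 m
L: |9.1| + |-16.7| = 9.1 + 16.7 = 25.8 m
M: |2.7| + |-35.7| = 2.7 + 35.7 = 38.4 m
N: |-2.7| + |14.7| = 2.7 + 14.7 = 17.4 m
Sorted: I (8.4 m) < G (11.6 m) < N (17.4 m) < J (18.6 m) < D (23.1 m) < …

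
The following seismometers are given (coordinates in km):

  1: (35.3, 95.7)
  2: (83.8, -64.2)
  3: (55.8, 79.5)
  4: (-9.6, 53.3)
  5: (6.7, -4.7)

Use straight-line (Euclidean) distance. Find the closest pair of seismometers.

Pairwise distances:
1–2: √((48.5)² + (-159.9)²) = √(2352.250 + 25568.010) = 167.1 km
1–3: √((20.5)² + (-16.2)²) = √(420.250 + 262.440) = 26.1 km
1–4: √((-44.9)² + (-42.4)²) = √(2016.010 + 1797.760) = 61.8 km
1–5: √((-28.6)² + (-100.4)²) = √(817.960 + 10080.160) = 104.4 km
2–3: √((-28.0)² + (143.7)²) = √(784.000 + 20649.690) = 146.4 km
2–4: √((-93.4)² + (117.5)²) = √(8723.560 + 13806.250) = 150.1 km
2–5: √((-77.1)² + (59.5)²) = √(5944.410 + 3540.250) = 97.4 km
3–4: √((-65.4)² + (-26.2)²) = √(4277.160 + 686.440) = 70.5 km
3–5: √((-49.1)² + (-84.2)²) = √(2410.810 + 7089.640) = 97.5 km
4–5: √((16.3)² + (-58.0)²) = √(265.690 + 3364.000) = 60.2 km
Closest pair: 1–3 at 26.1 km.

1 and 3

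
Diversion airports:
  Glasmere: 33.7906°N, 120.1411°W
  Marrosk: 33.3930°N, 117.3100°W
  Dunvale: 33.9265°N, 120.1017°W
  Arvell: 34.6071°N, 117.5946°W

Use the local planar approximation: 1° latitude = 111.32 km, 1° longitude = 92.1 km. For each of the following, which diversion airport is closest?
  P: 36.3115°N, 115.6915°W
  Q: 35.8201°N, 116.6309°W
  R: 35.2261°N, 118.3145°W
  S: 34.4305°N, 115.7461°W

P at 36.3115°N, 115.6915°W:
  Glasmere: √((-2.5209·111.32)² + (-4.4496·92.1)²) = √(78751.281893 + 167942.728003) = 496.6830 km
  Marrosk: √((-2.9185·111.32)² + (-1.6185·92.1)²) = √(105551.835674 + 22220.031377) = 357.4519 km
  Dunvale: √((-2.3850·111.32)² + (-4.4102·92.1)²) = √(70489.294203 + 164981.721232) = 485.2536 km
  Arvell: √((-1.7044·111.32)² + (-1.9031·92.1)²) = √(35998.917898 + 30721.504406) = 258.3030 km
  → nearest: Arvell (258.3030 km)
Q at 35.8201°N, 116.6309°W:
  Glasmere: √((-2.0295·111.32)² + (-3.5102·92.1)²) = √(51041.626665 + 104516.049084) = 394.4080 km
  Marrosk: √((-2.4271·111.32)² + (-0.6791·92.1)²) = √(72999.811021 + 3911.890785) = 277.3296 km
  Dunvale: √((-1.8936·111.32)² + (-3.4708·92.1)²) = √(44434.764743 + 102182.950338) = 382.9069 km
  Arvell: √((-1.2130·111.32)² + (-0.9637·92.1)²) = √(18233.414171 + 7877.764221) = 161.5895 km
  → nearest: Arvell (161.5895 km)
R at 35.2261°N, 118.3145°W:
  Glasmere: √((-1.4355·111.32)² + (-1.8266·92.1)²) = √(25535.995256 + 28301.285796) = 232.0286 km
  Marrosk: √((-1.8331·111.32)² + (1.0045·92.1)²) = √(41640.766020 + 8558.923459) = 224.0529 km
  Dunvale: √((-1.2996·111.32)² + (-1.7872·92.1)²) = √(20929.834811 + 27093.528705) = 219.1423 km
  Arvell: √((-0.6190·111.32)² + (0.7199·92.1)²) = √(4748.185674 + 4396.059962) = 95.6255 km
  → nearest: Arvell (95.6255 km)
S at 34.4305°N, 115.7461°W:
  Glasmere: √((-0.6399·111.32)² + (-4.3950·92.1)²) = √(5074.235457 + 163846.443620) = 410.9996 km
  Marrosk: √((-1.0375·111.32)² + (-1.5639·92.1)²) = √(13338.979530 + 20746.135958) = 184.6215 km
  Dunvale: √((-0.5040·111.32)² + (-4.3556·92.1)²) = √(3147.802444 + 160921.932249) = 405.0552 km
  Arvell: √((0.1766·111.32)² + (-1.8485·92.1)²) = √(386.480685 + 28983.989935) = 171.3782 km
  → nearest: Arvell (171.3782 km)

P→Arvell; Q→Arvell; R→Arvell; S→Arvell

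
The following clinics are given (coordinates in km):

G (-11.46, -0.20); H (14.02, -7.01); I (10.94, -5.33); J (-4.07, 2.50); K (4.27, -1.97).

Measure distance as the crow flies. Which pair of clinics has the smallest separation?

Pairwise distances:
G–H: 26.37 km
G–I: 22.98 km
G–J: 7.87 km
G–K: 15.83 km
H–I: 3.51 km
H–J: 20.44 km
H–K: 10.98 km
I–J: 16.93 km
I–K: 7.47 km
J–K: 9.46 km
Closest pair: H–I at 3.51 km.

H and I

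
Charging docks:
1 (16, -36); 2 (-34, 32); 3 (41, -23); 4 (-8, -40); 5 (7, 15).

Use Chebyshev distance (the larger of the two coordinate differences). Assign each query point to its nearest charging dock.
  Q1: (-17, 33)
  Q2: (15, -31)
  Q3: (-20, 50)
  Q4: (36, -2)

Q1→2; Q2→1; Q3→2; Q4→3

Q1 at (-17, 33):
  1: 69
  2: 17
  3: 58
  4: 73
  5: 24
  → nearest: 2 (17)
Q2 at (15, -31):
  1: 5
  2: 63
  3: 26
  4: 23
  5: 46
  → nearest: 1 (5)
Q3 at (-20, 50):
  1: 86
  2: 18
  3: 73
  4: 90
  5: 35
  → nearest: 2 (18)
Q4 at (36, -2):
  1: 34
  2: 70
  3: 21
  4: 44
  5: 29
  → nearest: 3 (21)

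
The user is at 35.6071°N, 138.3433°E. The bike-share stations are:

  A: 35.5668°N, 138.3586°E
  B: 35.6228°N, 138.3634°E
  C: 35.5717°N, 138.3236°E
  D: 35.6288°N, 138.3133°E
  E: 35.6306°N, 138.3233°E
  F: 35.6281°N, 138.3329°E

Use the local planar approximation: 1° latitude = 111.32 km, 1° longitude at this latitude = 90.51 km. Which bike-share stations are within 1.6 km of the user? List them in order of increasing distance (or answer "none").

none

Distances from 35.6071°N, 138.3433°E:
A: √((-0.0403·111.32)² + (0.0153·90.51)²) = √(20.125955 + 1.917679) = 4.6951 km
B: √((0.0157·111.32)² + (0.0201·90.51)²) = √(3.054539 + 3.309674) = 2.5227 km
C: √((-0.0354·111.32)² + (-0.0197·90.51)²) = √(15.529337 + 3.179257) = 4.3253 km
D: √((0.0217·111.32)² + (-0.0300·90.51)²) = √(5.835336 + 7.372854) = 3.6343 km
E: √((0.0235·111.32)² + (-0.0200·90.51)²) = √(6.843561 + 3.276824) = 3.1813 km
F: √((0.0210·111.32)² + (-0.0104·90.51)²) = √(5.464935 + 0.886053) = 2.5201 km
Threshold 1.6 km: none within range.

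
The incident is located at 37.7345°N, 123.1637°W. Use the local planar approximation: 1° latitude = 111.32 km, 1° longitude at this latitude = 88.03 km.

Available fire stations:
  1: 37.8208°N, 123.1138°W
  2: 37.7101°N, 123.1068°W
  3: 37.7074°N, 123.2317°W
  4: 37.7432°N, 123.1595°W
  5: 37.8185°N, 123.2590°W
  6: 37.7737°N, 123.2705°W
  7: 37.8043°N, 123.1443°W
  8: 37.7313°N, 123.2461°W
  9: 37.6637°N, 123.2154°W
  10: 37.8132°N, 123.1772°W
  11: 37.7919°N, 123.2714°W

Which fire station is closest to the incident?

4

Distances from 37.7345°N, 123.1637°W:
1: 10.5636 km
2: 5.6980 km
3: 6.7033 km
4: 1.0367 km
5: 12.5626 km
6: 10.3650 km
7: 7.9556 km
8: 7.2624 km
9: 9.1011 km
10: 8.8411 km
11: 11.4331 km
Minimum: 4 at 1.0367 km.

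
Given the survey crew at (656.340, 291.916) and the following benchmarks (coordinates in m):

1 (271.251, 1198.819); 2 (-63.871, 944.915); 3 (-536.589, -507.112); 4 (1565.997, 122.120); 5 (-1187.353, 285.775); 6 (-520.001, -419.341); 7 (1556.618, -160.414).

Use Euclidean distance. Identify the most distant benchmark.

Distances from (656.340, 291.916):
1: √((-385.089)² + (906.903)²) = √(148293.53792 + 822473.05141) = 985.275 m
2: √((-720.211)² + (652.999)²) = √(518703.88452 + 426407.69400) = 972.168 m
3: √((-1192.929)² + (-799.028)²) = √(1423079.59904 + 638445.74478) = 1435.801 m
4: √((909.657)² + (-169.796)²) = √(827475.85765 + 28830.68162) = 925.368 m
5: √((-1843.693)² + (-6.141)²) = √(3399203.87825 + 37.71188) = 1843.703 m
6: √((-1176.341)² + (-711.257)²) = √(1383778.14828 + 505886.52005) = 1374.651 m
7: √((900.278)² + (-452.330)²) = √(810500.47728 + 204602.42890) = 1007.523 m
Maximum: 5 at 1843.703 m.

5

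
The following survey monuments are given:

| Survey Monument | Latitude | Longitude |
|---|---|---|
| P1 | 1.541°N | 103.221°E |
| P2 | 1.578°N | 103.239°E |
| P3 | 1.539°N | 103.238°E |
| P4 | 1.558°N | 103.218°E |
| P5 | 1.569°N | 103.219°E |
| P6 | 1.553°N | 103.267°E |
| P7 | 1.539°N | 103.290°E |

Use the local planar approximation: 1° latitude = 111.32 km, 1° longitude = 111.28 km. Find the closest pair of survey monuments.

Pairwise distances:
P4–P5: 1.230 km
P1–P3: 1.905 km
P1–P4: 1.922 km
P2–P5: 2.441 km
P6–P7: 2.997 km
P3–P4: 3.070 km
P1–P5: 3.125 km
P2–P4: 3.228 km
P3–P6: 3.584 km
P3–P5: 3.953 km
P2–P6: 4.178 km
P2–P3: 4.343 km
P1–P2: 4.580 km
P1–P6: 5.290 km
P4–P6: 5.481 km
P5–P6: 5.631 km
P3–P7: 5.787 km
P2–P7: 7.145 km
P1–P7: 7.682 km
P4–P7: 8.287 km
P5–P7: 8.578 km
Closest pair: P4–P5 at 1.230 km.

P4 and P5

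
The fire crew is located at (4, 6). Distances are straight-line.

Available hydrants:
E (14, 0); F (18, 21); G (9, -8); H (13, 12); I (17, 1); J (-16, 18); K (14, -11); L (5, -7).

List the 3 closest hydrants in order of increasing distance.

Distances from (4, 6):
E: √((10)² + (-6)²) = √(100.000 + 36.000) = 11.7
F: √((14)² + (15)²) = √(196.000 + 225.000) = 20.5
G: √((5)² + (-14)²) = √(25.000 + 196.000) = 14.9
H: √((9)² + (6)²) = √(81.000 + 36.000) = 10.8
I: √((13)² + (-5)²) = √(169.000 + 25.000) = 13.9
J: √((-20)² + (12)²) = √(400.000 + 144.000) = 23.3
K: √((10)² + (-17)²) = √(100.000 + 289.000) = 19.7
L: √((1)² + (-13)²) = √(1.000 + 169.000) = 13.0
Sorted: H (10.8) < E (11.7) < L (13.0) < I (13.9) < G (14.9) < …

H, E, L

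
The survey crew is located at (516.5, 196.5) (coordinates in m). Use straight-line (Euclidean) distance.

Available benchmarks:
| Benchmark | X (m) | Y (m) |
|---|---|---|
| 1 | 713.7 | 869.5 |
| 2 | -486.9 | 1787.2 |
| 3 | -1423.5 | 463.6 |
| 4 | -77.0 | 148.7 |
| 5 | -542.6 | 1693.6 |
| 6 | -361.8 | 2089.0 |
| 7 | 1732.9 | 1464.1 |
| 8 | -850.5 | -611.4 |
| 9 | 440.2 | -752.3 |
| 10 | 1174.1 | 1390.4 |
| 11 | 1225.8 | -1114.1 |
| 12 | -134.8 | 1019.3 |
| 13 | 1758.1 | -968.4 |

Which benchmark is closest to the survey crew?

Distances from (516.5, 196.5):
1: 701.3 m
2: 1880.7 m
3: 1958.3 m
4: 595.4 m
5: 1833.8 m
6: 2086.4 m
7: 1756.8 m
8: 1587.9 m
9: 951.9 m
10: 1363.0 m
11: 1490.2 m
12: 1049.4 m
13: 1702.5 m
Minimum: 4 at 595.4 m.

4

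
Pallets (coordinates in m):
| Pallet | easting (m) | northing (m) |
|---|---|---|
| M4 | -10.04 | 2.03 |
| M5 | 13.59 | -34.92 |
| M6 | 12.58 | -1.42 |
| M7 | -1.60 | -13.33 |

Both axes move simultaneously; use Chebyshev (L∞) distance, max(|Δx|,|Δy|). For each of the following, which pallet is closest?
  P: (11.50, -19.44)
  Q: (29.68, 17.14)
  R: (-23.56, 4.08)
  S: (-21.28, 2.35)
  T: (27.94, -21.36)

P→M7; Q→M6; R→M4; S→M4; T→M5

P at (11.50, -19.44):
  M4: 21.54 m
  M5: 15.48 m
  M6: 18.02 m
  M7: 13.10 m
  → nearest: M7 (13.10 m)
Q at (29.68, 17.14):
  M4: 39.72 m
  M5: 52.06 m
  M6: 18.56 m
  M7: 31.28 m
  → nearest: M6 (18.56 m)
R at (-23.56, 4.08):
  M4: 13.52 m
  M5: 39.00 m
  M6: 36.14 m
  M7: 21.96 m
  → nearest: M4 (13.52 m)
S at (-21.28, 2.35):
  M4: 11.24 m
  M5: 37.27 m
  M6: 33.86 m
  M7: 19.68 m
  → nearest: M4 (11.24 m)
T at (27.94, -21.36):
  M4: 37.98 m
  M5: 14.35 m
  M6: 19.94 m
  M7: 29.54 m
  → nearest: M5 (14.35 m)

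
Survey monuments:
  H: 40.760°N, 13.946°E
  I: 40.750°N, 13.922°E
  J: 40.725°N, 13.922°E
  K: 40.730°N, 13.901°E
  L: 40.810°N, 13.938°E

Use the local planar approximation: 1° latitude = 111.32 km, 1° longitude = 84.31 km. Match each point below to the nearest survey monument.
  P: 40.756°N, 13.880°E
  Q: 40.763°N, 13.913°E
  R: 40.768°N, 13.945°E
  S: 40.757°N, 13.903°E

P at 40.756°N, 13.880°E:
  H: 5.582 km
  I: 3.603 km
  J: 4.944 km
  K: 3.393 km
  L: 7.749 km
  → nearest: K (3.393 km)
Q at 40.763°N, 13.913°E:
  H: 2.802 km
  I: 1.634 km
  J: 4.298 km
  K: 3.810 km
  L: 5.641 km
  → nearest: I (1.634 km)
R at 40.768°N, 13.945°E:
  H: 0.895 km
  I: 2.788 km
  J: 5.165 km
  K: 5.626 km
  L: 4.713 km
  → nearest: H (0.895 km)
S at 40.757°N, 13.903°E:
  H: 3.641 km
  I: 1.781 km
  J: 3.906 km
  K: 3.010 km
  L: 6.597 km
  → nearest: I (1.781 km)

P→K; Q→I; R→H; S→I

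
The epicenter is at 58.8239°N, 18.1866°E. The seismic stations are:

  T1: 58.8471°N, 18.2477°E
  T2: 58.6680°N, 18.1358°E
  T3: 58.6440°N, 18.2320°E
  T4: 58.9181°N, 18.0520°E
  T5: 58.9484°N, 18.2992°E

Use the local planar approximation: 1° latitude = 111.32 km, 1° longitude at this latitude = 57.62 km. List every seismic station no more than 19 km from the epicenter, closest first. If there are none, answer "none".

Distances from 58.8239°N, 18.1866°E:
T1: √((0.0232·111.32)² + (0.0611·57.62)²) = √(6.669947 + 12.394498) = 4.3663 km
T2: √((-0.1559·111.32)² + (-0.0508·57.62)²) = √(301.188667 + 8.567891) = 17.5999 km
T3: √((-0.1799·111.32)² + (0.0454·57.62)²) = √(401.059421 + 6.843184) = 20.1966 km
T4: √((0.0942·111.32)² + (-0.1346·57.62)²) = √(109.963410 + 60.150138) = 13.0428 km
T5: √((0.1245·111.32)² + (0.1126·57.62)²) = √(192.081305 + 42.094300) = 15.3028 km
Threshold 19 km: T1 (4.3663 km), T4 (13.0428 km), T5 (15.3028 km), T2 (17.5999 km) are within range.

T1, T4, T5, T2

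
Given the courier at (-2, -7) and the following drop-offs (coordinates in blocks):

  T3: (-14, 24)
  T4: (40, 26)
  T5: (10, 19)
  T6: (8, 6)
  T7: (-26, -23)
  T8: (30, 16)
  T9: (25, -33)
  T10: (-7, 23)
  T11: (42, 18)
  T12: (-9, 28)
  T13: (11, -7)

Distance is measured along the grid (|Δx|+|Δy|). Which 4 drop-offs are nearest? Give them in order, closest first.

Distances from (-2, -7):
T3: 43 blocks
T4: 75 blocks
T5: 38 blocks
T6: 23 blocks
T7: 40 blocks
T8: 55 blocks
T9: 53 blocks
T10: 35 blocks
T11: 69 blocks
T12: 42 blocks
T13: 13 blocks
Sorted: T13 (13 blocks) < T6 (23 blocks) < T10 (35 blocks) < T5 (38 blocks) < T7 (40 blocks) < T12 (42 blocks) < …

T13, T6, T10, T5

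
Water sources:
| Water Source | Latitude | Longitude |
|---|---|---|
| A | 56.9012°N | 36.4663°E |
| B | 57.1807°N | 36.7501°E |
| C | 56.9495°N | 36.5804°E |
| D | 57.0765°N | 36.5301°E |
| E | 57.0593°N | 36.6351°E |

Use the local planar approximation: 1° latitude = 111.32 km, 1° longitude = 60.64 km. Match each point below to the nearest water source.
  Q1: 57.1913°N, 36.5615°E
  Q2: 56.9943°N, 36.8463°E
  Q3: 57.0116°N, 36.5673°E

Q1→B; Q2→E; Q3→E

Q1 at 57.1913°N, 36.5615°E:
  A: √((-0.2901·111.32)² + (-0.0952·60.64)²) = √(1042.898044 + 33.326698) = 32.8059 km
  B: √((-0.0106·111.32)² + (0.1886·60.64)²) = √(1.392381 + 130.798198) = 11.4974 km
  C: √((-0.2418·111.32)² + (0.0189·60.64)²) = √(724.534364 + 1.313536) = 26.9416 km
  D: √((-0.1148·111.32)² + (-0.0314·60.64)²) = √(163.316540 + 3.625582) = 12.9206 km
  E: √((-0.1320·111.32)² + (0.0736·60.64)²) = √(215.920689 + 19.919297) = 15.3571 km
  → nearest: B (11.4974 km)
Q2 at 56.9943°N, 36.8463°E:
  A: √((-0.0931·111.32)² + (-0.3800·60.64)²) = √(107.410257 + 530.989066) = 25.2666 km
  B: √((0.1864·111.32)² + (-0.0962·60.64)²) = √(430.564492 + 34.030516) = 21.5545 km
  C: √((-0.0448·111.32)² + (-0.2659·60.64)²) = √(24.871525 + 259.989052) = 16.8778 km
  D: √((0.0822·111.32)² + (-0.3162·60.64)²) = √(83.731723 + 367.656388) = 21.2459 km
  E: √((0.0650·111.32)² + (-0.2112·60.64)²) = √(52.356802 + 164.023552) = 14.7099 km
  → nearest: E (14.7099 km)
Q3 at 57.0116°N, 36.5673°E:
  A: √((-0.1104·111.32)² + (-0.1010·60.64)²) = √(151.037414 + 37.511215) = 13.7313 km
  B: √((0.1691·111.32)² + (0.1828·60.64)²) = √(354.350957 + 122.877048) = 21.8455 km
  C: √((-0.0621·111.32)² + (0.0131·60.64)²) = √(47.789182 + 0.631046) = 6.9585 km
  D: √((0.0649·111.32)² + (-0.0372·60.64)²) = √(52.195828 + 5.088670) = 7.5687 km
  E: √((0.0477·111.32)² + (0.0678·60.64)²) = √(28.195718 + 16.903544) = 6.7156 km
  → nearest: E (6.7156 km)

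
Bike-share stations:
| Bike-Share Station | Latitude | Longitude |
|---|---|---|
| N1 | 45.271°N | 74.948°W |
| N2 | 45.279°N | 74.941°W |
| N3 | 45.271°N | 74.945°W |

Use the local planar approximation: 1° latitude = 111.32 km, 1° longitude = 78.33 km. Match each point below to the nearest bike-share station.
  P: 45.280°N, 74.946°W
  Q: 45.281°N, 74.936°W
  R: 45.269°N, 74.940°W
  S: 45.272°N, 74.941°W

P at 45.280°N, 74.946°W:
  N1: √((-0.009·111.32)² + (-0.002·78.33)²) = √(1.00376353 + 0.02454236) = 1.014054 km
  N2: √((-0.001·111.32)² + (0.005·78.33)²) = √(0.01239214 + 0.15338972) = 0.407163 km
  N3: √((-0.009·111.32)² + (0.001·78.33)²) = √(1.00376353 + 0.00613559) = 1.004937 km
  → nearest: N2 (0.407163 km)
Q at 45.281°N, 74.936°W:
  N1: √((-0.010·111.32)² + (-0.012·78.33)²) = √(1.23921424 + 0.88352480) = 1.456962 km
  N2: √((-0.002·111.32)² + (-0.005·78.33)²) = √(0.04956857 + 0.15338972) = 0.450509 km
  N3: √((-0.010·111.32)² + (-0.009·78.33)²) = √(1.23921424 + 0.49698270) = 1.317648 km
  → nearest: N2 (0.450509 km)
R at 45.269°N, 74.940°W:
  N1: √((0.002·111.32)² + (-0.008·78.33)²) = √(0.04956857 + 0.39267769) = 0.665016 km
  N2: √((0.010·111.32)² + (-0.001·78.33)²) = √(1.23921424 + 0.00613559) = 1.115952 km
  N3: √((0.002·111.32)² + (-0.005·78.33)²) = √(0.04956857 + 0.15338972) = 0.450509 km
  → nearest: N3 (0.450509 km)
S at 45.272°N, 74.941°W:
  N1: √((-0.001·111.32)² + (-0.007·78.33)²) = √(0.01239214 + 0.30064386) = 0.559496 km
  N2: √((0.007·111.32)² + (0.000·78.33)²) = √(0.60721498 + 0.00000000) = 0.779240 km
  N3: √((-0.001·111.32)² + (-0.004·78.33)²) = √(0.01239214 + 0.09816942) = 0.332508 km
  → nearest: N3 (0.332508 km)

P→N2; Q→N2; R→N3; S→N3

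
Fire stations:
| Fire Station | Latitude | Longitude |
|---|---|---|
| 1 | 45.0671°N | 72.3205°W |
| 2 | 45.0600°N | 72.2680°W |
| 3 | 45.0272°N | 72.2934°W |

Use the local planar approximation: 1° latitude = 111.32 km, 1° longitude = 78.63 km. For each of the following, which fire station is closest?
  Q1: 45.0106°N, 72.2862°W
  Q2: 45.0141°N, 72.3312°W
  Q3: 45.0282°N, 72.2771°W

Q1 at 45.0106°N, 72.2862°W:
  1: √((0.0565·111.32)² + (-0.0343·78.63)²) = √(39.558817 + 7.273858) = 6.8434 km
  2: √((0.0494·111.32)² + (0.0182·78.63)²) = √(30.241289 + 2.047950) = 5.6824 km
  3: √((0.0166·111.32)² + (-0.0072·78.63)²) = √(3.414779 + 0.320510) = 1.9327 km
  → nearest: 3 (1.9327 km)
Q2 at 45.0141°N, 72.3312°W:
  1: √((0.0530·111.32)² + (0.0107·78.63)²) = √(34.809528 + 0.707855) = 5.9596 km
  2: √((0.0459·111.32)² + (0.0632·78.63)²) = √(26.107890 + 24.695095) = 7.1276 km
  3: √((0.0131·111.32)² + (0.0378·78.63)²) = √(2.126616 + 8.834056) = 3.3107 km
  → nearest: 3 (3.3107 km)
Q3 at 45.0282°N, 72.2771°W:
  1: √((0.0389·111.32)² + (-0.0434·78.63)²) = √(18.751914 + 11.645443) = 5.5134 km
  2: √((0.0318·111.32)² + (0.0091·78.63)²) = √(12.531430 + 0.511987) = 3.6116 km
  3: √((-0.0010·111.32)² + (-0.0163·78.63)²) = √(0.012392 + 1.642675) = 1.2865 km
  → nearest: 3 (1.2865 km)

Q1→3; Q2→3; Q3→3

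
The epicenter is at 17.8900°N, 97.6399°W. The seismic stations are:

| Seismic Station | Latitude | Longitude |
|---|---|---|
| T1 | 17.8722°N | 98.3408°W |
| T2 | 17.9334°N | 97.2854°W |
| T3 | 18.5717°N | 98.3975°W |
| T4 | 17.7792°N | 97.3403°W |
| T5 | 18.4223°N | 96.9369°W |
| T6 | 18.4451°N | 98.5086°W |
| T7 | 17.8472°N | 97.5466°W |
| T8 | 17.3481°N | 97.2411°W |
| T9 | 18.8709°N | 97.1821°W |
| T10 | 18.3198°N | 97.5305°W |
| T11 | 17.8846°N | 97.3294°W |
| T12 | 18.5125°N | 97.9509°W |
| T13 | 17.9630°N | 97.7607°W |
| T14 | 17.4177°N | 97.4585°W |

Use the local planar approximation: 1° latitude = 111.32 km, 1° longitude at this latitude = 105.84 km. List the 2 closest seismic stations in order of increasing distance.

T7, T13

Distances from 17.8900°N, 97.6399°W:
T1: 74.2097 km
T2: 37.8301 km
T3: 110.4009 km
T4: 34.0241 km
T5: 95.1179 km
T6: 110.7791 km
T7: 10.9642 km
T8: 73.6249 km
T9: 119.4614 km
T10: 49.2265 km
T11: 32.8688 km
T12: 76.7171 km
T13: 15.1495 km
T14: 55.9723 km
Sorted: T7 (10.9642 km) < T13 (15.1495 km) < T11 (32.8688 km) < T4 (34.0241 km) < …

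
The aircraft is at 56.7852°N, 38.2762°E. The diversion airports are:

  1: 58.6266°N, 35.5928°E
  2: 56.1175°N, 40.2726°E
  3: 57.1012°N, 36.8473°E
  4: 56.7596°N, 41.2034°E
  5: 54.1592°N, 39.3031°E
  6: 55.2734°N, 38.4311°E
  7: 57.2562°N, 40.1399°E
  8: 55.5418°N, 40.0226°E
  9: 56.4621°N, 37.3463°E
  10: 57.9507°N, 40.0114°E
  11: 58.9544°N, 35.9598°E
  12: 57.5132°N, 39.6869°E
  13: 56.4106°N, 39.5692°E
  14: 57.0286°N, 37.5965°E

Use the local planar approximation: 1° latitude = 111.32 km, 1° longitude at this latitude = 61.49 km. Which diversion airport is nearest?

Distances from 56.7852°N, 38.2762°E:
1: √((1.8414·111.32)² + (-2.6834·61.49)²) = √(42018.705916 + 27225.747785) = 263.1434 km
2: √((-0.6677·111.32)² + (1.9964·61.49)²) = √(5524.705695 + 15069.682713) = 143.5075 km
3: √((0.3160·111.32)² + (-1.4289·61.49)²) = √(1237.429771 + 7719.917488) = 94.6433 km
4: √((-0.0256·111.32)² + (2.9272·61.49)²) = √(8.121314 + 32397.670122) = 180.0161 km
5: √((-2.6260·111.32)² + (1.0269·61.49)²) = √(85454.677365 + 3987.174965) = 299.0683 km
6: √((-1.5118·111.32)² + (0.1549·61.49)²) = √(28322.727723 + 90.721834) = 168.5629 km
7: √((0.4710·111.32)² + (1.8637·61.49)²) = √(2749.085262 + 13132.910861) = 126.0238 km
8: √((-1.2434·111.32)² + (1.7464·61.49)²) = √(19158.791952 + 11531.782205) = 175.1873 km
9: √((-0.3231·111.32)² + (-0.9299·61.49)²) = √(1293.660481 + 3269.501053) = 67.5512 km
10: √((1.1655·111.32)² + (1.7352·61.49)²) = √(16833.365413 + 11384.345410) = 167.9813 km
11: √((2.1692·111.32)² + (-2.3164·61.49)²) = √(58310.341760 + 20287.853429) = 280.3537 km
12: √((0.7280·111.32)² + (1.4107·61.49)²) = √(6567.637198 + 7524.511647) = 118.7104 km
13: √((-0.3746·111.32)² + (1.2930·61.49)²) = √(1738.929365 + 6321.294673) = 89.7788 km
14: √((0.2434·111.32)² + (-0.6797·61.49)²) = √(734.154632 + 1746.801378) = 49.8092 km
Minimum: 14 at 49.8092 km.

14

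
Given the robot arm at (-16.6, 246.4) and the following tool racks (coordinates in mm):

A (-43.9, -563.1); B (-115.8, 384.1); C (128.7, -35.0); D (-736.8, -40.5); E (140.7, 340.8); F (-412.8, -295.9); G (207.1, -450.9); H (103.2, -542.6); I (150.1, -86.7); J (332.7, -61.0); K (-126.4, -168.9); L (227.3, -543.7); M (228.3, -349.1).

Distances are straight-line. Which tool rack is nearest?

B

Distances from (-16.6, 246.4):
A: √((-27.3)² + (-809.5)²) = √(745.290 + 655290.250) = 810.0 mm
B: √((-99.2)² + (137.7)²) = √(9840.640 + 18961.290) = 169.7 mm
C: √((145.3)² + (-281.4)²) = √(21112.090 + 79185.960) = 316.7 mm
D: √((-720.2)² + (-286.9)²) = √(518688.040 + 82311.610) = 775.2 mm
E: √((157.3)² + (94.4)²) = √(24743.290 + 8911.360) = 183.5 mm
F: √((-396.2)² + (-542.3)²) = √(156974.440 + 294089.290) = 671.6 mm
G: √((223.7)² + (-697.3)²) = √(50041.690 + 486227.290) = 732.3 mm
H: √((119.8)² + (-789.0)²) = √(14352.040 + 622521.000) = 798.0 mm
I: √((166.7)² + (-333.1)²) = √(27788.890 + 110955.610) = 372.5 mm
J: √((349.3)² + (-307.4)²) = √(122010.490 + 94494.760) = 465.3 mm
K: √((-109.8)² + (-415.3)²) = √(12056.040 + 172474.090) = 429.6 mm
L: √((243.9)² + (-790.1)²) = √(59487.210 + 624258.010) = 826.9 mm
M: √((244.9)² + (-595.5)²) = √(59976.010 + 354620.250) = 643.9 mm
Minimum: B at 169.7 mm.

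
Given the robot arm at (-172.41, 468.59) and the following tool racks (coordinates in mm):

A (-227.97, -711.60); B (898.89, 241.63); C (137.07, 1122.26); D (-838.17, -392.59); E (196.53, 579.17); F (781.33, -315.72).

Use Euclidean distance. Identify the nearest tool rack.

E

Distances from (-172.41, 468.59):
A: √((-55.56)² + (-1180.19)²) = √(3086.9136 + 1392848.4361) = 1181.50 mm
B: √((1071.30)² + (-226.96)²) = √(1147683.6900 + 51510.8416) = 1095.08 mm
C: √((309.48)² + (653.67)²) = √(95777.8704 + 427284.4689) = 723.23 mm
D: √((-665.76)² + (-861.18)²) = √(443236.3776 + 741630.9924) = 1088.52 mm
E: √((368.94)² + (110.58)²) = √(136116.7236 + 12227.9364) = 385.16 mm
F: √((953.74)² + (-784.31)²) = √(909619.9876 + 615142.1761) = 1234.81 mm
Minimum: E at 385.16 mm.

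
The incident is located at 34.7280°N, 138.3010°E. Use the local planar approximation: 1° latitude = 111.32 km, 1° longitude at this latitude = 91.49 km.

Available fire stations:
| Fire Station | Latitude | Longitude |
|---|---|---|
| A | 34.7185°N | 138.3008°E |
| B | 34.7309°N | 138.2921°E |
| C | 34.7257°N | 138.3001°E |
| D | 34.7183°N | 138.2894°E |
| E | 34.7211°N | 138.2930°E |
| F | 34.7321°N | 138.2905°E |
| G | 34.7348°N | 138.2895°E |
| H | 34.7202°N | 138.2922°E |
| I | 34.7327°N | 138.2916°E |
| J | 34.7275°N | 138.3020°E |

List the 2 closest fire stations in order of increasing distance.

J, C

Distances from 34.7280°N, 138.3010°E:
A: √((-0.0095·111.32)² + (-0.0002·91.49)²) = √(1.118391 + 0.000335) = 1.0577 km
B: √((0.0029·111.32)² + (-0.0089·91.49)²) = √(0.104218 + 0.663021) = 0.8759 km
C: √((-0.0023·111.32)² + (-0.0009·91.49)²) = √(0.065554 + 0.006780) = 0.2690 km
D: √((-0.0097·111.32)² + (-0.0116·91.49)²) = √(1.165977 + 1.126324) = 1.5140 km
E: √((-0.0069·111.32)² + (-0.0080·91.49)²) = √(0.589990 + 0.535707) = 1.0610 km
F: √((0.0041·111.32)² + (-0.0105·91.49)²) = √(0.208312 + 0.922839) = 1.0636 km
G: √((0.0068·111.32)² + (-0.0115·91.49)²) = √(0.573013 + 1.106988) = 1.2961 km
H: √((-0.0078·111.32)² + (-0.0088·91.49)²) = √(0.753938 + 0.648205) = 1.1841 km
I: √((0.0047·111.32)² + (-0.0094·91.49)²) = √(0.273742 + 0.739610) = 1.0067 km
J: √((-0.0005·111.32)² + (0.0010·91.49)²) = √(0.003098 + 0.008370) = 0.1071 km
Sorted: J (0.1071 km) < C (0.2690 km) < B (0.8759 km) < I (1.0067 km) < …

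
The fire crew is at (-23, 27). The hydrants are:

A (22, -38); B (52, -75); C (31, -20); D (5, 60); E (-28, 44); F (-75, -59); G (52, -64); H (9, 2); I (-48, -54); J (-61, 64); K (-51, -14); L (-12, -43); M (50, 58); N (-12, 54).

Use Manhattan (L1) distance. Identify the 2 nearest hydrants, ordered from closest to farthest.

E, N

Distances from (-23, 27):
A: |45| + |-65| = 45 + 65 = 110
B: |75| + |-102| = 75 + 102 = 177
C: |54| + |-47| = 54 + 47 = 101
D: |28| + |33| = 28 + 33 = 61
E: |-5| + |17| = 5 + 17 = 22
F: |-52| + |-86| = 52 + 86 = 138
G: |75| + |-91| = 75 + 91 = 166
H: |32| + |-25| = 32 + 25 = 57
I: |-25| + |-81| = 25 + 81 = 106
J: |-38| + |37| = 38 + 37 = 75
K: |-28| + |-41| = 28 + 41 = 69
L: |11| + |-70| = 11 + 70 = 81
M: |73| + |31| = 73 + 31 = 104
N: |11| + |27| = 11 + 27 = 38
Sorted: E (22) < N (38) < H (57) < D (61) < …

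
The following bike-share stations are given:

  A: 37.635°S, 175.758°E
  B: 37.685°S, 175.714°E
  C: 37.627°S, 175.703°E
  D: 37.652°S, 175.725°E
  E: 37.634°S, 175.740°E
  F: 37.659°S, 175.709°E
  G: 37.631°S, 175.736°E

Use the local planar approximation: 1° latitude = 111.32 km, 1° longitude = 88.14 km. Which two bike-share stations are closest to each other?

E and G

Pairwise distances:
E–G: 0.486 km
A–E: 1.590 km
D–F: 1.611 km
A–G: 1.990 km
D–E: 2.401 km
D–G: 2.531 km
B–F: 2.928 km
C–G: 2.943 km
C–E: 3.353 km
C–D: 3.392 km
A–D: 3.470 km
C–F: 3.601 km
B–D: 3.799 km
E–F: 3.900 km
F–G: 3.922 km
A–C: 4.929 km
A–F: 5.078 km
B–E: 6.122 km
B–G: 6.316 km
B–C: 6.529 km
A–B: 6.784 km
Closest pair: E–G at 0.486 km.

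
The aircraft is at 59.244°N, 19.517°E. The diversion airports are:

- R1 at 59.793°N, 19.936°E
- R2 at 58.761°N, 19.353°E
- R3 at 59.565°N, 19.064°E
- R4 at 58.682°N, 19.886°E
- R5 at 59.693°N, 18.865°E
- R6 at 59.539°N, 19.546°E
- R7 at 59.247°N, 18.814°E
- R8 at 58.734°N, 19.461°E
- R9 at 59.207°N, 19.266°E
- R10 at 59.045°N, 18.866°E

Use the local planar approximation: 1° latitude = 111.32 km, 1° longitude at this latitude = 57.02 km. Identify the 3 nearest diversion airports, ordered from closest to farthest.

Distances from 59.244°N, 19.517°E:
R1: √((0.549·111.32)² + (0.419·57.02)²) = √(3735.00411 + 570.79804) = 65.619 km
R2: √((-0.483·111.32)² + (-0.164·57.02)²) = √(2890.95051 + 87.44644) = 54.575 km
R3: √((0.321·111.32)² + (-0.453·57.02)²) = √(1276.89875 + 667.19200) = 44.092 km
R4: √((-0.562·111.32)² + (0.369·57.02)²) = √(3913.98382 + 442.69759) = 66.005 km
R5: √((0.449·111.32)² + (-0.652·57.02)²) = √(2498.26830 + 1382.13230) = 62.293 km
R6: √((0.295·111.32)² + (0.029·57.02)²) = √(1078.42619 + 2.73433) = 32.881 km
R7: √((0.003·111.32)² + (-0.703·57.02)²) = √(0.11153 + 1606.81204) = 40.086 km
R8: √((-0.510·111.32)² + (-0.056·57.02)²) = √(3223.19624 + 10.19602) = 56.863 km
R9: √((-0.037·111.32)² + (-0.251·57.02)²) = √(16.96484 + 204.83392) = 14.893 km
R10: √((-0.199·111.32)² + (-0.651·57.02)²) = √(490.74123 + 1377.89588) = 43.228 km
Sorted: R9 (14.893 km) < R6 (32.881 km) < R7 (40.086 km) < R10 (43.228 km) < R3 (44.092 km) < …

R9, R6, R7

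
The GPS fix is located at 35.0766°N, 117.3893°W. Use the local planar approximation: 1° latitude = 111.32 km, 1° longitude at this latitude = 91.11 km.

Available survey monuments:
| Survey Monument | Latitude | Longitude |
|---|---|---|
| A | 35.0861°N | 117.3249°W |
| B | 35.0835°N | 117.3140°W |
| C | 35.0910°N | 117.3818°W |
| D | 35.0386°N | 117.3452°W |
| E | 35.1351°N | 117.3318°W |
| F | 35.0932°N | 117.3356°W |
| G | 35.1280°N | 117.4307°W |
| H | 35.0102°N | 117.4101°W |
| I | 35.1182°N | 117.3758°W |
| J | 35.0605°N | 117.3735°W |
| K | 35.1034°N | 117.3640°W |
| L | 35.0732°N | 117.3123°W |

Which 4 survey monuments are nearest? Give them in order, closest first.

C, J, K, I

Distances from 35.0766°N, 117.3893°W:
A: 5.9620 km
B: 6.9034 km
C: 1.7426 km
D: 5.8342 km
E: 8.3579 km
F: 5.2300 km
G: 6.8533 km
H: 7.6307 km
I: 4.7915 km
J: 2.2988 km
K: 3.7701 km
L: 7.0257 km
Sorted: C (1.7426 km) < J (2.2988 km) < K (3.7701 km) < I (4.7915 km) < F (5.2300 km) < D (5.8342 km) < …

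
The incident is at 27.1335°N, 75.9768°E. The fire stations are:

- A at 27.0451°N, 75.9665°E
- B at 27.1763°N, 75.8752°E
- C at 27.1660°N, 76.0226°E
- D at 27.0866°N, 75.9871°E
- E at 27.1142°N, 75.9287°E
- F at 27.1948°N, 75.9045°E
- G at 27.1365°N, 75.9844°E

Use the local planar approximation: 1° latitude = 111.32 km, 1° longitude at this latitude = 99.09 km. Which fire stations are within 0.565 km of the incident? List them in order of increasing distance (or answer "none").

Distances from 27.1335°N, 75.9768°E:
A: 9.8935 km
B: 11.1380 km
C: 5.8039 km
D: 5.3197 km
E: 5.2281 km
F: 9.8940 km
G: 0.8238 km
Threshold 0.565 km: none within range.

none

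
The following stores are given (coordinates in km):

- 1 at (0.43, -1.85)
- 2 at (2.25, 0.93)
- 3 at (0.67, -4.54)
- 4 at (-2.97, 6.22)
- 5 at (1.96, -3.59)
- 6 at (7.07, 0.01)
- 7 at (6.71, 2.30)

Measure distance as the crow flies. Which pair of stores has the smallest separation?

3 and 5

Pairwise distances:
3–5: 1.602 km
1–5: 2.317 km
6–7: 2.318 km
1–3: 2.701 km
1–2: 3.323 km
2–5: 4.529 km
2–7: 4.666 km
2–6: 4.907 km
2–3: 5.694 km
5–6: 6.251 km
1–6: 6.896 km
2–4: 7.432 km
1–7: 7.527 km
5–7: 7.567 km
3–6: 7.853 km
1–4: 8.757 km
3–7: 9.125 km
4–7: 10.444 km
4–5: 10.979 km
3–4: 11.359 km
4–6: 11.805 km
Closest pair: 3–5 at 1.602 km.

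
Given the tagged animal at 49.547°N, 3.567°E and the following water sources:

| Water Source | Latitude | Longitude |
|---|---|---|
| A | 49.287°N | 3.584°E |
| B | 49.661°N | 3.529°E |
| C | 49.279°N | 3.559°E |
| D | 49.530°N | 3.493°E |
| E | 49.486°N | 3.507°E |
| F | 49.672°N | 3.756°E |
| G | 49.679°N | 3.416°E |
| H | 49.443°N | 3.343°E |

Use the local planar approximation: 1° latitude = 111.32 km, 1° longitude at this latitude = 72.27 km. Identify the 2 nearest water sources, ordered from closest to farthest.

D, E

Distances from 49.547°N, 3.567°E:
A: 28.969 km
B: 12.984 km
C: 29.839 km
D: 5.673 km
E: 8.057 km
F: 19.499 km
G: 18.303 km
H: 19.902 km
Sorted: D (5.673 km) < E (8.057 km) < B (12.984 km) < G (18.303 km) < …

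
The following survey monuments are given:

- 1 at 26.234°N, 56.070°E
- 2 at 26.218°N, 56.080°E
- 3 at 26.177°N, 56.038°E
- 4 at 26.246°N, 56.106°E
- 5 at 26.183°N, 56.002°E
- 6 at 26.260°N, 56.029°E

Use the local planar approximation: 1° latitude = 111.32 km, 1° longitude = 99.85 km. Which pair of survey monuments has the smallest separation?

1 and 2

Pairwise distances:
1–2: 2.042 km
1–3: 7.104 km
1–4: 3.835 km
1–5: 8.851 km
1–6: 5.014 km
2–3: 6.198 km
2–4: 4.056 km
2–5: 8.709 km
2–6: 6.913 km
3–4: 10.252 km
3–5: 3.656 km
3–6: 9.283 km
4–5: 12.531 km
4–6: 7.845 km
5–6: 8.986 km
Closest pair: 1–2 at 2.042 km.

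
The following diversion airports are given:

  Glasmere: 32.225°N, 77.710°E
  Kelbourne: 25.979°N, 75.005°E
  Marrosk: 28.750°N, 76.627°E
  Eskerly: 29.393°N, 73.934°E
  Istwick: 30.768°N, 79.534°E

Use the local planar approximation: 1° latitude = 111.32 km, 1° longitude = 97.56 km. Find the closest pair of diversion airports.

Pairwise distances:
Glasmere–Kelbourne: √((-6.246·111.32)² + (-2.705·97.56)²) = √(483448.65365 + 69643.10444) = 743.701 km
Glasmere–Marrosk: √((-3.475·111.32)² + (-1.083·97.56)²) = √(149642.86457 + 11163.50308) = 401.007 km
Glasmere–Eskerly: √((-2.832·111.32)² + (-3.776·97.56)²) = √(99387.75789 + 135708.65759) = 484.867 km
Glasmere–Istwick: √((-1.457·111.32)² + (1.824·97.56)²) = √(26306.64710 + 31666.00320) = 240.775 km
Kelbourne–Marrosk: √((2.771·111.32)² + (1.622·97.56)²) = √(95152.33428 + 25040.63184) = 346.689 km
Kelbourne–Eskerly: √((3.414·111.32)² + (-1.071·97.56)²) = √(144435.32696 + 10917.48302) = 394.148 km
Kelbourne–Istwick: √((4.789·111.32)² + (4.529·97.56)²) = √(284207.85011 + 195230.75089) = 692.415 km
Marrosk–Eskerly: √((0.643·111.32)² + (-2.693·97.56)²) = √(5123.51888 + 69026.56948) = 272.305 km
Marrosk–Istwick: √((2.018·111.32)² + (2.907·97.56)²) = √(50464.81891 + 80432.88507) = 361.798 km
Eskerly–Istwick: √((1.375·111.32)² + (5.600·97.56)²) = √(23428.89423 + 298483.02490) = 567.373 km
Closest pair: Glasmere–Istwick at 240.775 km.

Glasmere and Istwick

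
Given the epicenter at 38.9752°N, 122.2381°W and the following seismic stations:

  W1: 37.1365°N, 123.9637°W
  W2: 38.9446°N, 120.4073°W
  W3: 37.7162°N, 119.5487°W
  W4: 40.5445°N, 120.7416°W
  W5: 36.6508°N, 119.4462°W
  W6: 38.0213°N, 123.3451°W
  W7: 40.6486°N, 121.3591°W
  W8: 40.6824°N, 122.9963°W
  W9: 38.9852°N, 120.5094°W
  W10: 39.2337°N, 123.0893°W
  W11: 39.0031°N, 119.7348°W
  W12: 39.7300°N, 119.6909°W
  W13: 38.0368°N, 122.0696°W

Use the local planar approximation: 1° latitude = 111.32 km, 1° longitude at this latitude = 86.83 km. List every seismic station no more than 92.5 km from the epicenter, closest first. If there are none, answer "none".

Distances from 38.9752°N, 122.2381°W:
W1: √((-1.8387·111.32)² + (-1.7256·86.83)²) = √(41895.574243 + 22450.182006) = 253.6647 km
W2: √((-0.0306·111.32)² + (1.8308·86.83)²) = √(11.603506 + 25270.940753) = 159.0049 km
W3: √((-1.2590·111.32)² + (2.6894·86.83)²) = √(19642.549468 + 54531.871558) = 272.3498 km
W4: √((1.5693·111.32)² + (1.4965·86.83)²) = √(30518.159945 + 16884.688170) = 217.7220 km
W5: √((-2.3244·111.32)² + (2.7919·86.83)²) = √(66952.705145 + 58767.784637) = 354.5709 km
W6: √((-0.9539·111.32)² + (-1.1070·86.83)²) = √(11275.922776 + 9239.210115) = 143.2310 km
W7: √((1.6734·111.32)² + (0.8790·86.83)²) = √(34701.314362 + 5825.287338) = 201.3122 km
W8: √((1.7072·111.32)² + (-0.7582·86.83)²) = √(36117.293591 + 4334.182180) = 201.1255 km
W9: √((0.0100·111.32)² + (1.7287·86.83)²) = √(1.239214 + 22530.916913) = 150.1071 km
W10: √((0.2585·111.32)² + (-0.8512·86.83)²) = √(828.070837 + 5462.643163) = 79.3140 km
W11: √((0.0279·111.32)² + (2.5033·86.83)²) = √(9.646168 + 47246.038636) = 217.3837 km
W12: √((0.7548·111.32)² + (2.5472·86.83)²) = √(7060.089040 + 48917.662251) = 236.5962 km
W13: √((-0.9384·111.32)² + (0.1685·86.83)²) = √(10912.453184 + 214.061918) = 105.4823 km
Threshold 92.5 km: W10 (79.3140 km) is within range.

W10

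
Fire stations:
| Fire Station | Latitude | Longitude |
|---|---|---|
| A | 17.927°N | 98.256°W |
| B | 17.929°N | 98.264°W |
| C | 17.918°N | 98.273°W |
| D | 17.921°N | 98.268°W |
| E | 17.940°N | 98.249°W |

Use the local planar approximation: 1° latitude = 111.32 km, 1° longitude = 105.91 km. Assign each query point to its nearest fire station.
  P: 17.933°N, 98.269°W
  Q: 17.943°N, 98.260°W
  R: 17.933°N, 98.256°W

P at 17.933°N, 98.269°W:
  A: √((-0.006·111.32)² + (0.013·105.91)²) = √(0.44612 + 1.89566) = 1.530 km
  B: √((-0.004·111.32)² + (0.005·105.91)²) = √(0.19827 + 0.28042) = 0.692 km
  C: √((-0.015·111.32)² + (-0.004·105.91)²) = √(2.78823 + 0.17947) = 1.723 km
  D: √((-0.012·111.32)² + (0.001·105.91)²) = √(1.78447 + 0.01122) = 1.340 km
  E: √((0.007·111.32)² + (0.020·105.91)²) = √(0.60721 + 4.48677) = 2.257 km
  → nearest: B (0.692 km)
Q at 17.943°N, 98.260°W:
  A: √((-0.016·111.32)² + (0.004·105.91)²) = √(3.17239 + 0.17947) = 1.831 km
  B: √((-0.014·111.32)² + (-0.004·105.91)²) = √(2.42886 + 0.17947) = 1.615 km
  C: √((-0.025·111.32)² + (-0.013·105.91)²) = √(7.74509 + 1.89566) = 3.105 km
  D: √((-0.022·111.32)² + (-0.008·105.91)²) = √(5.99780 + 0.71788) = 2.591 km
  E: √((-0.003·111.32)² + (0.011·105.91)²) = √(0.11153 + 1.35725) = 1.212 km
  → nearest: E (1.212 km)
R at 17.933°N, 98.256°W:
  A: √((-0.006·111.32)² + (0.000·105.91)²) = √(0.44612 + 0.00000) = 0.668 km
  B: √((-0.004·111.32)² + (-0.008·105.91)²) = √(0.19827 + 0.71788) = 0.957 km
  C: √((-0.015·111.32)² + (-0.017·105.91)²) = √(2.78823 + 3.24169) = 2.456 km
  D: √((-0.012·111.32)² + (-0.012·105.91)²) = √(1.78447 + 1.61524) = 1.844 km
  E: √((0.007·111.32)² + (0.007·105.91)²) = √(0.60721 + 0.54963) = 1.076 km
  → nearest: A (0.668 km)

P→B; Q→E; R→A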